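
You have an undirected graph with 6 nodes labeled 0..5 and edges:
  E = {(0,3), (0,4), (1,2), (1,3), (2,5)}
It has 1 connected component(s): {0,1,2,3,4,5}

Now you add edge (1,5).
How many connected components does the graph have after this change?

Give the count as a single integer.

Answer: 1

Derivation:
Initial component count: 1
Add (1,5): endpoints already in same component. Count unchanged: 1.
New component count: 1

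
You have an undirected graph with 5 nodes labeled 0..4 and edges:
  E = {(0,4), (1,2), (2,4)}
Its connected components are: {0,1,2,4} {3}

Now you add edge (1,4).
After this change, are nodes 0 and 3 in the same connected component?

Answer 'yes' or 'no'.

Answer: no

Derivation:
Initial components: {0,1,2,4} {3}
Adding edge (1,4): both already in same component {0,1,2,4}. No change.
New components: {0,1,2,4} {3}
Are 0 and 3 in the same component? no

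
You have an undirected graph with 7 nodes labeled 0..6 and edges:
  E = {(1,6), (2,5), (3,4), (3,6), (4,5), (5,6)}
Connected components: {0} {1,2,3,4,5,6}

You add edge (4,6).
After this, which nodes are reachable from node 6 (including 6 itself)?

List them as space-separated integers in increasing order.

Before: nodes reachable from 6: {1,2,3,4,5,6}
Adding (4,6): both endpoints already in same component. Reachability from 6 unchanged.
After: nodes reachable from 6: {1,2,3,4,5,6}

Answer: 1 2 3 4 5 6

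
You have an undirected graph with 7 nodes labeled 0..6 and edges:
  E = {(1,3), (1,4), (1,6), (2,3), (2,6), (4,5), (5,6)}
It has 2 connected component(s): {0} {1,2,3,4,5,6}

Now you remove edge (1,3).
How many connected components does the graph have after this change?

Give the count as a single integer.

Answer: 2

Derivation:
Initial component count: 2
Remove (1,3): not a bridge. Count unchanged: 2.
  After removal, components: {0} {1,2,3,4,5,6}
New component count: 2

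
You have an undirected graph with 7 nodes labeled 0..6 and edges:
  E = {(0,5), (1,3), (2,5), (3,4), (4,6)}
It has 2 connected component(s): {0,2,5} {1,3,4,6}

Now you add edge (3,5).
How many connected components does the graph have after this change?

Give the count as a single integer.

Initial component count: 2
Add (3,5): merges two components. Count decreases: 2 -> 1.
New component count: 1

Answer: 1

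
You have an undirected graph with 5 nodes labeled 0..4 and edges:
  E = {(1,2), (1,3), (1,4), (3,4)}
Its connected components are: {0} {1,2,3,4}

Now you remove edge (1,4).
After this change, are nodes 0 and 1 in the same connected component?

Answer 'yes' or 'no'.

Answer: no

Derivation:
Initial components: {0} {1,2,3,4}
Removing edge (1,4): not a bridge — component count unchanged at 2.
New components: {0} {1,2,3,4}
Are 0 and 1 in the same component? no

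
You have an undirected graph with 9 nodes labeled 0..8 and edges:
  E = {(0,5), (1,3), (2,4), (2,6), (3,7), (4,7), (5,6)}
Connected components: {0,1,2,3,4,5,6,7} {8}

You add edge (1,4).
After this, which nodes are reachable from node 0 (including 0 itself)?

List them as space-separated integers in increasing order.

Answer: 0 1 2 3 4 5 6 7

Derivation:
Before: nodes reachable from 0: {0,1,2,3,4,5,6,7}
Adding (1,4): both endpoints already in same component. Reachability from 0 unchanged.
After: nodes reachable from 0: {0,1,2,3,4,5,6,7}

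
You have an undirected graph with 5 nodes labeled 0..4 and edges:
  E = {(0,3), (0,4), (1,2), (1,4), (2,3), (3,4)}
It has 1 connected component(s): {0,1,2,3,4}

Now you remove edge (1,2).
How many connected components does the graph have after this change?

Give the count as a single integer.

Answer: 1

Derivation:
Initial component count: 1
Remove (1,2): not a bridge. Count unchanged: 1.
  After removal, components: {0,1,2,3,4}
New component count: 1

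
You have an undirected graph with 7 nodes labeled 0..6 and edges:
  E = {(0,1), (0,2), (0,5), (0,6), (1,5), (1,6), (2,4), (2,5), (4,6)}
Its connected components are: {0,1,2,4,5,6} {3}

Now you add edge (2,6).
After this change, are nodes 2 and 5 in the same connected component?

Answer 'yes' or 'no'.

Answer: yes

Derivation:
Initial components: {0,1,2,4,5,6} {3}
Adding edge (2,6): both already in same component {0,1,2,4,5,6}. No change.
New components: {0,1,2,4,5,6} {3}
Are 2 and 5 in the same component? yes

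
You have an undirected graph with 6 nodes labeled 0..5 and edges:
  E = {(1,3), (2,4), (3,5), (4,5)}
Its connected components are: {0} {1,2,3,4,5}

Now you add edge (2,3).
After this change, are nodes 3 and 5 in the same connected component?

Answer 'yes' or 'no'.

Initial components: {0} {1,2,3,4,5}
Adding edge (2,3): both already in same component {1,2,3,4,5}. No change.
New components: {0} {1,2,3,4,5}
Are 3 and 5 in the same component? yes

Answer: yes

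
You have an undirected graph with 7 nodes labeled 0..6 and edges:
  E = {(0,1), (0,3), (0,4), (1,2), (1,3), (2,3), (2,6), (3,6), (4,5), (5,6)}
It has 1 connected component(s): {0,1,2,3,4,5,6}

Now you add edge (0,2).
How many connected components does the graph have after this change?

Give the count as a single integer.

Initial component count: 1
Add (0,2): endpoints already in same component. Count unchanged: 1.
New component count: 1

Answer: 1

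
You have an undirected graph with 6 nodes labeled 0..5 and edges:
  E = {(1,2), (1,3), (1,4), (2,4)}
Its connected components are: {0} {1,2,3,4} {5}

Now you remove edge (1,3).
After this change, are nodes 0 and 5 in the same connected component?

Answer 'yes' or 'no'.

Answer: no

Derivation:
Initial components: {0} {1,2,3,4} {5}
Removing edge (1,3): it was a bridge — component count 3 -> 4.
New components: {0} {1,2,4} {3} {5}
Are 0 and 5 in the same component? no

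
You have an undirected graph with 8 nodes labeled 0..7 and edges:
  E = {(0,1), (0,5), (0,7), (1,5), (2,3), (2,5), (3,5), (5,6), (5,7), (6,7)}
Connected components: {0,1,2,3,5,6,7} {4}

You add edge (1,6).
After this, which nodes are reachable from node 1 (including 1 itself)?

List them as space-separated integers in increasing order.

Answer: 0 1 2 3 5 6 7

Derivation:
Before: nodes reachable from 1: {0,1,2,3,5,6,7}
Adding (1,6): both endpoints already in same component. Reachability from 1 unchanged.
After: nodes reachable from 1: {0,1,2,3,5,6,7}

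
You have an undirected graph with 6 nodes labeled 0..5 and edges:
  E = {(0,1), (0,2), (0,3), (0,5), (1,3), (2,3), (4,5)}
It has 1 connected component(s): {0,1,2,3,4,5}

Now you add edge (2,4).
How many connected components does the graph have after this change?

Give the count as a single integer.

Initial component count: 1
Add (2,4): endpoints already in same component. Count unchanged: 1.
New component count: 1

Answer: 1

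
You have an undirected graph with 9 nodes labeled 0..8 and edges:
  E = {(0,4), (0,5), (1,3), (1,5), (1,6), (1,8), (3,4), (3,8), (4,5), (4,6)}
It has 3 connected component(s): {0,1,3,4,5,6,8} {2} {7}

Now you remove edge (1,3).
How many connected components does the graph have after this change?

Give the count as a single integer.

Answer: 3

Derivation:
Initial component count: 3
Remove (1,3): not a bridge. Count unchanged: 3.
  After removal, components: {0,1,3,4,5,6,8} {2} {7}
New component count: 3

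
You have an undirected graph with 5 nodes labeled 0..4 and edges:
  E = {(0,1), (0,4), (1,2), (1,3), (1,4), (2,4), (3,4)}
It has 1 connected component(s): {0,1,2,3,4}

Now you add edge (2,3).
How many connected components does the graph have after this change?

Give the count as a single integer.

Answer: 1

Derivation:
Initial component count: 1
Add (2,3): endpoints already in same component. Count unchanged: 1.
New component count: 1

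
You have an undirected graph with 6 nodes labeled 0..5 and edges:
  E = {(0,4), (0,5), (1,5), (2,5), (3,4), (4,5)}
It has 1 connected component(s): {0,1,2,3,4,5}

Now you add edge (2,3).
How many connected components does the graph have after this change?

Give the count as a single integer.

Initial component count: 1
Add (2,3): endpoints already in same component. Count unchanged: 1.
New component count: 1

Answer: 1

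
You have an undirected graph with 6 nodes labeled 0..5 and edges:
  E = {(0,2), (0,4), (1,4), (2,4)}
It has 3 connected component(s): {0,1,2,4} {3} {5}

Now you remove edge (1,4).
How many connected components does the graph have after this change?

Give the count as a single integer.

Answer: 4

Derivation:
Initial component count: 3
Remove (1,4): it was a bridge. Count increases: 3 -> 4.
  After removal, components: {0,2,4} {1} {3} {5}
New component count: 4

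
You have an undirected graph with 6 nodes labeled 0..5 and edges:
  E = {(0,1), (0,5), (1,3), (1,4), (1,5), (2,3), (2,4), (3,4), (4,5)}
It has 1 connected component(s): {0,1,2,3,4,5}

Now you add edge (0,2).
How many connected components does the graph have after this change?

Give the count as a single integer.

Initial component count: 1
Add (0,2): endpoints already in same component. Count unchanged: 1.
New component count: 1

Answer: 1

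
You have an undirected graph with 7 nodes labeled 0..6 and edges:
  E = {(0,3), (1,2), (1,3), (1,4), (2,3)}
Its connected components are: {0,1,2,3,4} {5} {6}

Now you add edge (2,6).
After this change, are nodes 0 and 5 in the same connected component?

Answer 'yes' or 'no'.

Initial components: {0,1,2,3,4} {5} {6}
Adding edge (2,6): merges {0,1,2,3,4} and {6}.
New components: {0,1,2,3,4,6} {5}
Are 0 and 5 in the same component? no

Answer: no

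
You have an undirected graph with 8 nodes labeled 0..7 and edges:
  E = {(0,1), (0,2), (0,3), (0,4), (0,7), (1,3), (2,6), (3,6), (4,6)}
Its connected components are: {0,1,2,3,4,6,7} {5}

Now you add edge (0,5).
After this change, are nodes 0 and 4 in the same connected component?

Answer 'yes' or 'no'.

Answer: yes

Derivation:
Initial components: {0,1,2,3,4,6,7} {5}
Adding edge (0,5): merges {0,1,2,3,4,6,7} and {5}.
New components: {0,1,2,3,4,5,6,7}
Are 0 and 4 in the same component? yes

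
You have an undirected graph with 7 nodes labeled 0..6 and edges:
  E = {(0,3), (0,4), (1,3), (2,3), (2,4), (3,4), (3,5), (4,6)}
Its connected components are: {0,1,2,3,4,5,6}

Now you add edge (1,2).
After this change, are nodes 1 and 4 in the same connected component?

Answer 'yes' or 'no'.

Answer: yes

Derivation:
Initial components: {0,1,2,3,4,5,6}
Adding edge (1,2): both already in same component {0,1,2,3,4,5,6}. No change.
New components: {0,1,2,3,4,5,6}
Are 1 and 4 in the same component? yes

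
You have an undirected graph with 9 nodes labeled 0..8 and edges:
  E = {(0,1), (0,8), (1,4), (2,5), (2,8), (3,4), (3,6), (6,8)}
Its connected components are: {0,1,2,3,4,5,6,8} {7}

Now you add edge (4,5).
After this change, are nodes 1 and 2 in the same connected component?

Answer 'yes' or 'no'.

Answer: yes

Derivation:
Initial components: {0,1,2,3,4,5,6,8} {7}
Adding edge (4,5): both already in same component {0,1,2,3,4,5,6,8}. No change.
New components: {0,1,2,3,4,5,6,8} {7}
Are 1 and 2 in the same component? yes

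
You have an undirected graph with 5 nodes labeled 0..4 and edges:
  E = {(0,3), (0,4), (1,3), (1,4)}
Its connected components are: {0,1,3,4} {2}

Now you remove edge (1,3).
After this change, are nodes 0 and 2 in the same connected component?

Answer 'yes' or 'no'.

Answer: no

Derivation:
Initial components: {0,1,3,4} {2}
Removing edge (1,3): not a bridge — component count unchanged at 2.
New components: {0,1,3,4} {2}
Are 0 and 2 in the same component? no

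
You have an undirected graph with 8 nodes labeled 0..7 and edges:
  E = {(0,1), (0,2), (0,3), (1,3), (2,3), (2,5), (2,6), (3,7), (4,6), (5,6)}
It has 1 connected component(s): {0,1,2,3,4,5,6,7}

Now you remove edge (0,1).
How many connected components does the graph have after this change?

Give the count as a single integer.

Answer: 1

Derivation:
Initial component count: 1
Remove (0,1): not a bridge. Count unchanged: 1.
  After removal, components: {0,1,2,3,4,5,6,7}
New component count: 1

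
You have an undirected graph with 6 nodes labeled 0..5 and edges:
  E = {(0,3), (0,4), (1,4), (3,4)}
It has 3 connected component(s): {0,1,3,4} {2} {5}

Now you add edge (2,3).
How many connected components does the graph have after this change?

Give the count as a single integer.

Answer: 2

Derivation:
Initial component count: 3
Add (2,3): merges two components. Count decreases: 3 -> 2.
New component count: 2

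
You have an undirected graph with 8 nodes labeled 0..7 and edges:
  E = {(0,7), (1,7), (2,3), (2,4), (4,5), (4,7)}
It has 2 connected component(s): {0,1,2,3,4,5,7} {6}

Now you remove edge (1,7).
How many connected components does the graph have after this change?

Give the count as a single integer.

Initial component count: 2
Remove (1,7): it was a bridge. Count increases: 2 -> 3.
  After removal, components: {0,2,3,4,5,7} {1} {6}
New component count: 3

Answer: 3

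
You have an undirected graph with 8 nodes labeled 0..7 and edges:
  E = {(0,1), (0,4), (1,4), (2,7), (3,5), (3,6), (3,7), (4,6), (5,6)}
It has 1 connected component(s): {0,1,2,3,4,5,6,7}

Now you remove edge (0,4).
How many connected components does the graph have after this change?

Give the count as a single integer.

Answer: 1

Derivation:
Initial component count: 1
Remove (0,4): not a bridge. Count unchanged: 1.
  After removal, components: {0,1,2,3,4,5,6,7}
New component count: 1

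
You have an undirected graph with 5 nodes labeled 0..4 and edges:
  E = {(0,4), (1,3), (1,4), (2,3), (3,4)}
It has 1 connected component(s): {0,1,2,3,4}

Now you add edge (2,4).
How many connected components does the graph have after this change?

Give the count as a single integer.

Initial component count: 1
Add (2,4): endpoints already in same component. Count unchanged: 1.
New component count: 1

Answer: 1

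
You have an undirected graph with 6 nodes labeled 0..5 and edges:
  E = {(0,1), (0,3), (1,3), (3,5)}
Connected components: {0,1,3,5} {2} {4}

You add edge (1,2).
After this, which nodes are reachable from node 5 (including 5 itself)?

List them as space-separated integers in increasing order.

Answer: 0 1 2 3 5

Derivation:
Before: nodes reachable from 5: {0,1,3,5}
Adding (1,2): merges 5's component with another. Reachability grows.
After: nodes reachable from 5: {0,1,2,3,5}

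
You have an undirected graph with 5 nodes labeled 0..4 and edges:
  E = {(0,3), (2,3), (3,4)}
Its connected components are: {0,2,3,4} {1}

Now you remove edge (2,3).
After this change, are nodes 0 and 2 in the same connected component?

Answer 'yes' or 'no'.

Initial components: {0,2,3,4} {1}
Removing edge (2,3): it was a bridge — component count 2 -> 3.
New components: {0,3,4} {1} {2}
Are 0 and 2 in the same component? no

Answer: no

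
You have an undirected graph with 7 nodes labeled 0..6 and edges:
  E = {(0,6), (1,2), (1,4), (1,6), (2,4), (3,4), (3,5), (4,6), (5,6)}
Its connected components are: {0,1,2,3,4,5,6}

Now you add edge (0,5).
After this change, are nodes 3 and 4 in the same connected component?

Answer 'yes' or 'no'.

Initial components: {0,1,2,3,4,5,6}
Adding edge (0,5): both already in same component {0,1,2,3,4,5,6}. No change.
New components: {0,1,2,3,4,5,6}
Are 3 and 4 in the same component? yes

Answer: yes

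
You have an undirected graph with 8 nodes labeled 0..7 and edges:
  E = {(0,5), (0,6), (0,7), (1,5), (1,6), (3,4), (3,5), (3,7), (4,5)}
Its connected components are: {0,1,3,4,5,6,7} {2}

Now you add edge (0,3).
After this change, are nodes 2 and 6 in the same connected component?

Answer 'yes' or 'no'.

Initial components: {0,1,3,4,5,6,7} {2}
Adding edge (0,3): both already in same component {0,1,3,4,5,6,7}. No change.
New components: {0,1,3,4,5,6,7} {2}
Are 2 and 6 in the same component? no

Answer: no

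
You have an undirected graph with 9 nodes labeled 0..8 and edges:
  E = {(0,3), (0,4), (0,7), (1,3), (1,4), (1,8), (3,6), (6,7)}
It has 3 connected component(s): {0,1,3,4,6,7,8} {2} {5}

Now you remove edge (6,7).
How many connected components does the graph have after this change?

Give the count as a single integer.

Initial component count: 3
Remove (6,7): not a bridge. Count unchanged: 3.
  After removal, components: {0,1,3,4,6,7,8} {2} {5}
New component count: 3

Answer: 3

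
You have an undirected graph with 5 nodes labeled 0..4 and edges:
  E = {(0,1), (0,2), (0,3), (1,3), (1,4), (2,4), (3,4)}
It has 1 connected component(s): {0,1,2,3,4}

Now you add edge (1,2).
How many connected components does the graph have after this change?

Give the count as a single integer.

Answer: 1

Derivation:
Initial component count: 1
Add (1,2): endpoints already in same component. Count unchanged: 1.
New component count: 1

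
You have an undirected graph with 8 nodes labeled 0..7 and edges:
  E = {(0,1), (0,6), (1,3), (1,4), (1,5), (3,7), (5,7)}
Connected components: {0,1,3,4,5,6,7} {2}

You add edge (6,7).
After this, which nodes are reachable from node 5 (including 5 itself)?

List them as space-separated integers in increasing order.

Answer: 0 1 3 4 5 6 7

Derivation:
Before: nodes reachable from 5: {0,1,3,4,5,6,7}
Adding (6,7): both endpoints already in same component. Reachability from 5 unchanged.
After: nodes reachable from 5: {0,1,3,4,5,6,7}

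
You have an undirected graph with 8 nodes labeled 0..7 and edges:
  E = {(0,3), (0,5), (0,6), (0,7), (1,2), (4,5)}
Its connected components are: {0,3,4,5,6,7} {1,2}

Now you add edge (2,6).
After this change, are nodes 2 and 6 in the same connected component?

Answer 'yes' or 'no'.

Initial components: {0,3,4,5,6,7} {1,2}
Adding edge (2,6): merges {1,2} and {0,3,4,5,6,7}.
New components: {0,1,2,3,4,5,6,7}
Are 2 and 6 in the same component? yes

Answer: yes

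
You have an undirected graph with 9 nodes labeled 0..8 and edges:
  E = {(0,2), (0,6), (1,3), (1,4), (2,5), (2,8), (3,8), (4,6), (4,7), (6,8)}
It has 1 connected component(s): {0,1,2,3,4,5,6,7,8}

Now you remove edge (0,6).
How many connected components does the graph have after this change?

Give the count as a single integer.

Answer: 1

Derivation:
Initial component count: 1
Remove (0,6): not a bridge. Count unchanged: 1.
  After removal, components: {0,1,2,3,4,5,6,7,8}
New component count: 1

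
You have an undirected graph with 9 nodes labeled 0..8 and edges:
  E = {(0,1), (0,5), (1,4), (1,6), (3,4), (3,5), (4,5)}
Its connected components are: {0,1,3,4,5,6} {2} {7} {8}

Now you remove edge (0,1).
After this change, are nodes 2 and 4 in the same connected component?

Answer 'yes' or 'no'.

Initial components: {0,1,3,4,5,6} {2} {7} {8}
Removing edge (0,1): not a bridge — component count unchanged at 4.
New components: {0,1,3,4,5,6} {2} {7} {8}
Are 2 and 4 in the same component? no

Answer: no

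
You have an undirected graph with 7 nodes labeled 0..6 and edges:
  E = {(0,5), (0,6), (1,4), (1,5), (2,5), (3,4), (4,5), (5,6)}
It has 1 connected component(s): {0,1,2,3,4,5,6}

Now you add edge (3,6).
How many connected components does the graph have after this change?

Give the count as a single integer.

Initial component count: 1
Add (3,6): endpoints already in same component. Count unchanged: 1.
New component count: 1

Answer: 1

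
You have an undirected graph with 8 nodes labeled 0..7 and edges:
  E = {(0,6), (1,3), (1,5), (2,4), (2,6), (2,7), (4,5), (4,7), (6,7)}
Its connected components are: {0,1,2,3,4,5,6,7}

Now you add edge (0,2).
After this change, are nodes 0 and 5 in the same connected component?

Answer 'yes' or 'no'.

Answer: yes

Derivation:
Initial components: {0,1,2,3,4,5,6,7}
Adding edge (0,2): both already in same component {0,1,2,3,4,5,6,7}. No change.
New components: {0,1,2,3,4,5,6,7}
Are 0 and 5 in the same component? yes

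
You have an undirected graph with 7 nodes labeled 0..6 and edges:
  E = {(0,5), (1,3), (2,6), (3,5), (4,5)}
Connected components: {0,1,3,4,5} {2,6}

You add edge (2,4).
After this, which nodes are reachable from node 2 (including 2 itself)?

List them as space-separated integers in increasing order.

Answer: 0 1 2 3 4 5 6

Derivation:
Before: nodes reachable from 2: {2,6}
Adding (2,4): merges 2's component with another. Reachability grows.
After: nodes reachable from 2: {0,1,2,3,4,5,6}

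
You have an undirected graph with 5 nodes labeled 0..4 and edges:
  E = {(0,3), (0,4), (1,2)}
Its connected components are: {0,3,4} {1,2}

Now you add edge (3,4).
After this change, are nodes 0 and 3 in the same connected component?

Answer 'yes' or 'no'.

Answer: yes

Derivation:
Initial components: {0,3,4} {1,2}
Adding edge (3,4): both already in same component {0,3,4}. No change.
New components: {0,3,4} {1,2}
Are 0 and 3 in the same component? yes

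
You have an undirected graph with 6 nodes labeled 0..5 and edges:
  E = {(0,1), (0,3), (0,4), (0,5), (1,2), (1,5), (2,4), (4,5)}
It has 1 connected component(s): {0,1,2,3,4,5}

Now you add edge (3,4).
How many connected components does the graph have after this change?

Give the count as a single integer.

Initial component count: 1
Add (3,4): endpoints already in same component. Count unchanged: 1.
New component count: 1

Answer: 1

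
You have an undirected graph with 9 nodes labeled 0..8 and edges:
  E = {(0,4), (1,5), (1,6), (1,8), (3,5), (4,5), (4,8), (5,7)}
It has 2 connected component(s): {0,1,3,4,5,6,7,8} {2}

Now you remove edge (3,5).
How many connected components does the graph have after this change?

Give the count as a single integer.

Answer: 3

Derivation:
Initial component count: 2
Remove (3,5): it was a bridge. Count increases: 2 -> 3.
  After removal, components: {0,1,4,5,6,7,8} {2} {3}
New component count: 3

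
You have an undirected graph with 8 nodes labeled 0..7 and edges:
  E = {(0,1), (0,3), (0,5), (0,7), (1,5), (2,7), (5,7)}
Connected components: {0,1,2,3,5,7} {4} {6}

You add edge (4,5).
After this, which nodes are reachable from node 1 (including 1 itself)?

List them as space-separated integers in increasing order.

Before: nodes reachable from 1: {0,1,2,3,5,7}
Adding (4,5): merges 1's component with another. Reachability grows.
After: nodes reachable from 1: {0,1,2,3,4,5,7}

Answer: 0 1 2 3 4 5 7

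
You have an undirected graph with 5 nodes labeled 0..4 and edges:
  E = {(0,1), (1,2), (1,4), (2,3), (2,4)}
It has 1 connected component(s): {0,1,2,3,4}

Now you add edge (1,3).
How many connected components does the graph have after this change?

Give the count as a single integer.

Initial component count: 1
Add (1,3): endpoints already in same component. Count unchanged: 1.
New component count: 1

Answer: 1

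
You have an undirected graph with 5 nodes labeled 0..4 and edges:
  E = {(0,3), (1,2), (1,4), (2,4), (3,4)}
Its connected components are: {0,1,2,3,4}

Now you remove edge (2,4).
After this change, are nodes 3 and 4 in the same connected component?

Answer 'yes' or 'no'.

Answer: yes

Derivation:
Initial components: {0,1,2,3,4}
Removing edge (2,4): not a bridge — component count unchanged at 1.
New components: {0,1,2,3,4}
Are 3 and 4 in the same component? yes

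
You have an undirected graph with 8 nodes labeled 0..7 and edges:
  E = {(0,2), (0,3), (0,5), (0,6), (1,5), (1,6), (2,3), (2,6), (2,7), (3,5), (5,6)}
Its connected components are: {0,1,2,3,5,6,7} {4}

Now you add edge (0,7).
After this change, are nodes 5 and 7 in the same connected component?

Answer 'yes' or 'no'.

Initial components: {0,1,2,3,5,6,7} {4}
Adding edge (0,7): both already in same component {0,1,2,3,5,6,7}. No change.
New components: {0,1,2,3,5,6,7} {4}
Are 5 and 7 in the same component? yes

Answer: yes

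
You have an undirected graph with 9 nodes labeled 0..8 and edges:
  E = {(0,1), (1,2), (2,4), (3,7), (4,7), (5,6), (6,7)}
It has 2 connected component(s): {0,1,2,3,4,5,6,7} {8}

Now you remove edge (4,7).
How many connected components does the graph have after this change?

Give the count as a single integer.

Initial component count: 2
Remove (4,7): it was a bridge. Count increases: 2 -> 3.
  After removal, components: {0,1,2,4} {3,5,6,7} {8}
New component count: 3

Answer: 3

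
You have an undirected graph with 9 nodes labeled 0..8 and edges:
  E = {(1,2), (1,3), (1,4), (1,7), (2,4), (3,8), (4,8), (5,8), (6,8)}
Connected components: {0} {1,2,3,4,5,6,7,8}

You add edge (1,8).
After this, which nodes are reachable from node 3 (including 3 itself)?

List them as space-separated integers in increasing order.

Answer: 1 2 3 4 5 6 7 8

Derivation:
Before: nodes reachable from 3: {1,2,3,4,5,6,7,8}
Adding (1,8): both endpoints already in same component. Reachability from 3 unchanged.
After: nodes reachable from 3: {1,2,3,4,5,6,7,8}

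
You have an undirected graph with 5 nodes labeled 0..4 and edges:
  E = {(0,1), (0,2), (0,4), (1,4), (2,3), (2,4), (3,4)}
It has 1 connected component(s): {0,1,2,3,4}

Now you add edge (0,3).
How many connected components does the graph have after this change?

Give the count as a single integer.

Answer: 1

Derivation:
Initial component count: 1
Add (0,3): endpoints already in same component. Count unchanged: 1.
New component count: 1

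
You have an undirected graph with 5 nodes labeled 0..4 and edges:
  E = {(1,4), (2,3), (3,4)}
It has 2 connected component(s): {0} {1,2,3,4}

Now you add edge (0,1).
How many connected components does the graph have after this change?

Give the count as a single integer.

Answer: 1

Derivation:
Initial component count: 2
Add (0,1): merges two components. Count decreases: 2 -> 1.
New component count: 1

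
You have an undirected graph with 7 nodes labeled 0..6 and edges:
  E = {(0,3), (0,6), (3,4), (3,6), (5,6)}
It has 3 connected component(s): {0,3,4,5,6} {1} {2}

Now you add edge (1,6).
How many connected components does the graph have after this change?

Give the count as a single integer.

Initial component count: 3
Add (1,6): merges two components. Count decreases: 3 -> 2.
New component count: 2

Answer: 2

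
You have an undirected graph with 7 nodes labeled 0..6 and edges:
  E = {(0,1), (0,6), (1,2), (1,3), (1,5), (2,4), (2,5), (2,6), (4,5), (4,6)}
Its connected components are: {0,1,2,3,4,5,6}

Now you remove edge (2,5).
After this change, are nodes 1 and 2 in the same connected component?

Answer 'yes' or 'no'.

Initial components: {0,1,2,3,4,5,6}
Removing edge (2,5): not a bridge — component count unchanged at 1.
New components: {0,1,2,3,4,5,6}
Are 1 and 2 in the same component? yes

Answer: yes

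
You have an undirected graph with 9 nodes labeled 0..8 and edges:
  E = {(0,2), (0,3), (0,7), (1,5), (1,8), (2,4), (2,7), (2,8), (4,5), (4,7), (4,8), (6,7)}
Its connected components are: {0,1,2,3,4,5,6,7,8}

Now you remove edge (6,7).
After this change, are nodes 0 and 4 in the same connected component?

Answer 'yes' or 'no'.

Initial components: {0,1,2,3,4,5,6,7,8}
Removing edge (6,7): it was a bridge — component count 1 -> 2.
New components: {0,1,2,3,4,5,7,8} {6}
Are 0 and 4 in the same component? yes

Answer: yes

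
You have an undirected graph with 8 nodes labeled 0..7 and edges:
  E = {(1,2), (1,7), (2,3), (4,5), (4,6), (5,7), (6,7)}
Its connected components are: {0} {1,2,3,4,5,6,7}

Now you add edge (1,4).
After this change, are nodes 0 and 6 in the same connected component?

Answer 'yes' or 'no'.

Answer: no

Derivation:
Initial components: {0} {1,2,3,4,5,6,7}
Adding edge (1,4): both already in same component {1,2,3,4,5,6,7}. No change.
New components: {0} {1,2,3,4,5,6,7}
Are 0 and 6 in the same component? no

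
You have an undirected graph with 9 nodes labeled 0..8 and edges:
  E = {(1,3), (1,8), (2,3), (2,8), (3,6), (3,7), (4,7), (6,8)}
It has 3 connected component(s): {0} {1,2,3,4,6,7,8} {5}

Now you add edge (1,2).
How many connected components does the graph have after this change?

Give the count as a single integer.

Initial component count: 3
Add (1,2): endpoints already in same component. Count unchanged: 3.
New component count: 3

Answer: 3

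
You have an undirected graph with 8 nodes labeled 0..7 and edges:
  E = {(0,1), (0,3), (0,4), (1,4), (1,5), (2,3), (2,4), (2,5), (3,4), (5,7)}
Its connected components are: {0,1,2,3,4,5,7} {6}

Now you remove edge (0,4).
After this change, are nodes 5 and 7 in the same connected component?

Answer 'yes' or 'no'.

Initial components: {0,1,2,3,4,5,7} {6}
Removing edge (0,4): not a bridge — component count unchanged at 2.
New components: {0,1,2,3,4,5,7} {6}
Are 5 and 7 in the same component? yes

Answer: yes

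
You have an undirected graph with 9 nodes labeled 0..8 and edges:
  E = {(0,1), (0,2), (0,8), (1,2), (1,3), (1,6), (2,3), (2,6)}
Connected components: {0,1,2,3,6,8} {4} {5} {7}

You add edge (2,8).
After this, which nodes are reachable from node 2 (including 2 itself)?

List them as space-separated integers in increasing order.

Before: nodes reachable from 2: {0,1,2,3,6,8}
Adding (2,8): both endpoints already in same component. Reachability from 2 unchanged.
After: nodes reachable from 2: {0,1,2,3,6,8}

Answer: 0 1 2 3 6 8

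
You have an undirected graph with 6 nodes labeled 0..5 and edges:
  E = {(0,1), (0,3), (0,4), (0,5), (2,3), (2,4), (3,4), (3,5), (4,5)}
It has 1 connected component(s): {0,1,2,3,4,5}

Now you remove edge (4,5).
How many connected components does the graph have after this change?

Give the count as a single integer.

Answer: 1

Derivation:
Initial component count: 1
Remove (4,5): not a bridge. Count unchanged: 1.
  After removal, components: {0,1,2,3,4,5}
New component count: 1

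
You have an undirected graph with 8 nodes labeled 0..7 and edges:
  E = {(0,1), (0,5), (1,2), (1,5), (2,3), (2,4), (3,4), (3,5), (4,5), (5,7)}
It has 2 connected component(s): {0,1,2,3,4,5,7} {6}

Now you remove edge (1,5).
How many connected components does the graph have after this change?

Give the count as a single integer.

Initial component count: 2
Remove (1,5): not a bridge. Count unchanged: 2.
  After removal, components: {0,1,2,3,4,5,7} {6}
New component count: 2

Answer: 2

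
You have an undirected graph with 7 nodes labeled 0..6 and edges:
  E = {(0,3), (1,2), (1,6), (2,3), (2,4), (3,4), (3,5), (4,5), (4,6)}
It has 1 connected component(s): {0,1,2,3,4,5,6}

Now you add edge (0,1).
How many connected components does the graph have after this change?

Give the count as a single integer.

Initial component count: 1
Add (0,1): endpoints already in same component. Count unchanged: 1.
New component count: 1

Answer: 1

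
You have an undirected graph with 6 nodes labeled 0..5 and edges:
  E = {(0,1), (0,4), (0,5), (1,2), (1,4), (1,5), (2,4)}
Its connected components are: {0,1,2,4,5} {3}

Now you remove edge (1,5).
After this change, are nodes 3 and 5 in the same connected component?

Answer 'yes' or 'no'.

Answer: no

Derivation:
Initial components: {0,1,2,4,5} {3}
Removing edge (1,5): not a bridge — component count unchanged at 2.
New components: {0,1,2,4,5} {3}
Are 3 and 5 in the same component? no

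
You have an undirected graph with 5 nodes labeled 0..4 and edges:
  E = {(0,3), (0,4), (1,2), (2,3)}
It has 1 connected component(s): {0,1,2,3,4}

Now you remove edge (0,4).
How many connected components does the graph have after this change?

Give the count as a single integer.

Answer: 2

Derivation:
Initial component count: 1
Remove (0,4): it was a bridge. Count increases: 1 -> 2.
  After removal, components: {0,1,2,3} {4}
New component count: 2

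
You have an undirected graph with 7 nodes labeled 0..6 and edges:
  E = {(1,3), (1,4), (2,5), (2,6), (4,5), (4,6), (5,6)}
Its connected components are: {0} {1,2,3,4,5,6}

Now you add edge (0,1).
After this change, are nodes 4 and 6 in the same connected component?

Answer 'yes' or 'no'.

Initial components: {0} {1,2,3,4,5,6}
Adding edge (0,1): merges {0} and {1,2,3,4,5,6}.
New components: {0,1,2,3,4,5,6}
Are 4 and 6 in the same component? yes

Answer: yes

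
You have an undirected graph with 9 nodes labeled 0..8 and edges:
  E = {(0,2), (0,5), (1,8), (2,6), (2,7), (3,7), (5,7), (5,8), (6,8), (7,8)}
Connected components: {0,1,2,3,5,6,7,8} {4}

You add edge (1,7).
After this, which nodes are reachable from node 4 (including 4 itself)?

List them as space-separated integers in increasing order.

Before: nodes reachable from 4: {4}
Adding (1,7): both endpoints already in same component. Reachability from 4 unchanged.
After: nodes reachable from 4: {4}

Answer: 4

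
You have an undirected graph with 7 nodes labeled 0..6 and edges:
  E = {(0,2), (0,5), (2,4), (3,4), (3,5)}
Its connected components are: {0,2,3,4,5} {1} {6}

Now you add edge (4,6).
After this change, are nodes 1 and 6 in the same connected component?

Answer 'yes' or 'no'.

Initial components: {0,2,3,4,5} {1} {6}
Adding edge (4,6): merges {0,2,3,4,5} and {6}.
New components: {0,2,3,4,5,6} {1}
Are 1 and 6 in the same component? no

Answer: no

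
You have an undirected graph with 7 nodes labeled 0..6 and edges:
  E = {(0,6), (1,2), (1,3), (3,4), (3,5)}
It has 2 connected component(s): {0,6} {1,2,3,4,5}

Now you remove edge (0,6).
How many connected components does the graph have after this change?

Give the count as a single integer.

Answer: 3

Derivation:
Initial component count: 2
Remove (0,6): it was a bridge. Count increases: 2 -> 3.
  After removal, components: {0} {1,2,3,4,5} {6}
New component count: 3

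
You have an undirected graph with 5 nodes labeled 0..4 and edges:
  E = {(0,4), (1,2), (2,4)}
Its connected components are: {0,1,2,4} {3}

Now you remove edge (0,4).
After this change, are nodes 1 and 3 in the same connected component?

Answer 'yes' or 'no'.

Answer: no

Derivation:
Initial components: {0,1,2,4} {3}
Removing edge (0,4): it was a bridge — component count 2 -> 3.
New components: {0} {1,2,4} {3}
Are 1 and 3 in the same component? no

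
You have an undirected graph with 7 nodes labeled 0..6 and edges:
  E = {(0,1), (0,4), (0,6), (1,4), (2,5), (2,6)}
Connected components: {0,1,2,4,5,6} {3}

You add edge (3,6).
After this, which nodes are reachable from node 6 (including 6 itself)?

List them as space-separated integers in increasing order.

Before: nodes reachable from 6: {0,1,2,4,5,6}
Adding (3,6): merges 6's component with another. Reachability grows.
After: nodes reachable from 6: {0,1,2,3,4,5,6}

Answer: 0 1 2 3 4 5 6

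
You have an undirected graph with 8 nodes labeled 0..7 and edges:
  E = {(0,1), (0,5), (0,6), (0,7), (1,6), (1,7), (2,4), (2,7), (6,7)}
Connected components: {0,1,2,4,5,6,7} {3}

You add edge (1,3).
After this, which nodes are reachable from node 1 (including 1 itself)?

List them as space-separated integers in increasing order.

Before: nodes reachable from 1: {0,1,2,4,5,6,7}
Adding (1,3): merges 1's component with another. Reachability grows.
After: nodes reachable from 1: {0,1,2,3,4,5,6,7}

Answer: 0 1 2 3 4 5 6 7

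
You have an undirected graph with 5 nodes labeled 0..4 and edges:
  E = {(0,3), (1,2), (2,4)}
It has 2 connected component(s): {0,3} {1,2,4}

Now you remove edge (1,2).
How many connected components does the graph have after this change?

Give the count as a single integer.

Initial component count: 2
Remove (1,2): it was a bridge. Count increases: 2 -> 3.
  After removal, components: {0,3} {1} {2,4}
New component count: 3

Answer: 3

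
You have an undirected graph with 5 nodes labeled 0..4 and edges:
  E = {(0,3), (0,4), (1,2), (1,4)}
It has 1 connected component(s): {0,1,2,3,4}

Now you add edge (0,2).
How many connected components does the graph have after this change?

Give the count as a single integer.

Answer: 1

Derivation:
Initial component count: 1
Add (0,2): endpoints already in same component. Count unchanged: 1.
New component count: 1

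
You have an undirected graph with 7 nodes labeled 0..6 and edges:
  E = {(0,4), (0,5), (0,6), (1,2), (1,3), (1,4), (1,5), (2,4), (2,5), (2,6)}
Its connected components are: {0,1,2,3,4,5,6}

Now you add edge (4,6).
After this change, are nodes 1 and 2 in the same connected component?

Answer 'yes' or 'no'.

Initial components: {0,1,2,3,4,5,6}
Adding edge (4,6): both already in same component {0,1,2,3,4,5,6}. No change.
New components: {0,1,2,3,4,5,6}
Are 1 and 2 in the same component? yes

Answer: yes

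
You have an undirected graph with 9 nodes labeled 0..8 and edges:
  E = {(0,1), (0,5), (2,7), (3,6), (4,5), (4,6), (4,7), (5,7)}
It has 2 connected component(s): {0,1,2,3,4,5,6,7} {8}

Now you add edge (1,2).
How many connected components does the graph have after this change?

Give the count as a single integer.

Initial component count: 2
Add (1,2): endpoints already in same component. Count unchanged: 2.
New component count: 2

Answer: 2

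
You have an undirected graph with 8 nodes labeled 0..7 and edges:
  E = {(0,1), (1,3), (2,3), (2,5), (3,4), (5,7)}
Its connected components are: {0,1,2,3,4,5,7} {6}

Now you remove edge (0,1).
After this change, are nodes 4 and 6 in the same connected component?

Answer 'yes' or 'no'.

Initial components: {0,1,2,3,4,5,7} {6}
Removing edge (0,1): it was a bridge — component count 2 -> 3.
New components: {0} {1,2,3,4,5,7} {6}
Are 4 and 6 in the same component? no

Answer: no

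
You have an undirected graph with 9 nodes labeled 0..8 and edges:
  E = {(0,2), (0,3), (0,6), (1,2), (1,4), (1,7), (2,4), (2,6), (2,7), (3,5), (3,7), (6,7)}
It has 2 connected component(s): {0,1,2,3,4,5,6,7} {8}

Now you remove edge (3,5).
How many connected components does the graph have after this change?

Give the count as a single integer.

Initial component count: 2
Remove (3,5): it was a bridge. Count increases: 2 -> 3.
  After removal, components: {0,1,2,3,4,6,7} {5} {8}
New component count: 3

Answer: 3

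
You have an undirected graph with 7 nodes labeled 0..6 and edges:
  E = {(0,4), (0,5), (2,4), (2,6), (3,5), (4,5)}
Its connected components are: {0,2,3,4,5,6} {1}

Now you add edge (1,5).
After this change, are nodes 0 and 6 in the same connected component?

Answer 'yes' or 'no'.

Initial components: {0,2,3,4,5,6} {1}
Adding edge (1,5): merges {1} and {0,2,3,4,5,6}.
New components: {0,1,2,3,4,5,6}
Are 0 and 6 in the same component? yes

Answer: yes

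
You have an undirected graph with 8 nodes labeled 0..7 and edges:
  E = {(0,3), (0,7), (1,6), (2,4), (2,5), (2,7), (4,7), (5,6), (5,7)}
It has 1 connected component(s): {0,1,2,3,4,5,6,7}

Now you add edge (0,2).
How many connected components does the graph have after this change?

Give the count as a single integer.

Answer: 1

Derivation:
Initial component count: 1
Add (0,2): endpoints already in same component. Count unchanged: 1.
New component count: 1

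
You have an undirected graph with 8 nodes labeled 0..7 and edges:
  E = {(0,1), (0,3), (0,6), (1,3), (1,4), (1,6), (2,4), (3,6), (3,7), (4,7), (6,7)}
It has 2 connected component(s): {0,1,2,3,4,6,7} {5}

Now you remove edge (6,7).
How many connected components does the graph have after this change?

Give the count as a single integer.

Initial component count: 2
Remove (6,7): not a bridge. Count unchanged: 2.
  After removal, components: {0,1,2,3,4,6,7} {5}
New component count: 2

Answer: 2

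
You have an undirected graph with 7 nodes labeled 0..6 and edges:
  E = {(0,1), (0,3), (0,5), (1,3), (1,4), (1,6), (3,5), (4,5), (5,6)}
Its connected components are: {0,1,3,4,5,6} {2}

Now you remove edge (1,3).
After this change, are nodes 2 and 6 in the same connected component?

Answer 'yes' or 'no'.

Answer: no

Derivation:
Initial components: {0,1,3,4,5,6} {2}
Removing edge (1,3): not a bridge — component count unchanged at 2.
New components: {0,1,3,4,5,6} {2}
Are 2 and 6 in the same component? no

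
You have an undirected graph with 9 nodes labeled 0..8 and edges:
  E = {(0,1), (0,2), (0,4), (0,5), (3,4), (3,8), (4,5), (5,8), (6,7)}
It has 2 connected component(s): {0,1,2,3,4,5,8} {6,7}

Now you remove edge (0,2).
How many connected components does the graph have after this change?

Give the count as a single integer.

Initial component count: 2
Remove (0,2): it was a bridge. Count increases: 2 -> 3.
  After removal, components: {0,1,3,4,5,8} {2} {6,7}
New component count: 3

Answer: 3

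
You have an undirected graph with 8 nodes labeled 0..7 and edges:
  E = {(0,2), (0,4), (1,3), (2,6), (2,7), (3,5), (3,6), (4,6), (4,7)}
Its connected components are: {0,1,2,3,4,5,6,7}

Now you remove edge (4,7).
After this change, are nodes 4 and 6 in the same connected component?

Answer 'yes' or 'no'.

Initial components: {0,1,2,3,4,5,6,7}
Removing edge (4,7): not a bridge — component count unchanged at 1.
New components: {0,1,2,3,4,5,6,7}
Are 4 and 6 in the same component? yes

Answer: yes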